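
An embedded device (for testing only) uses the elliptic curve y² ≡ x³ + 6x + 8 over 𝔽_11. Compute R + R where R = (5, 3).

(10, 1)

tangent at (5, 3): λ = (3·5² + 6)/(2·3) ≡ 4/6. 6⁻¹ ≡ 2 (mod 11) since 6·2 = 12 ≡ 1, so λ ≡ 4·2 ≡ 8.
  x = λ² - 5 - 5 = 64 - 10 ≡ 10; y = λ·(5 - 10) - 3 ≡ 1. → (10, 1)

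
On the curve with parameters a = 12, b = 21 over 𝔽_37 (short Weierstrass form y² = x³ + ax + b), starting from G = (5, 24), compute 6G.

(5, 13)

Repeated addition: build up to 6G.
2G: tangent at (5, 24): λ = (3·5² + 12)/(2·24) ≡ 13/11. 11⁻¹ ≡ 27 (mod 37), so λ ≡ 13·27 ≡ 18.
  x = λ² - 5 - 5 = 324 - 10 ≡ 18; y = λ·(5 - 18) - 24 ≡ 1. → (18, 1)
3G: (18, 1) + (5, 24). λ = (24 - 1)/(5 - 18) ≡ 23/24 mod 37. 24⁻¹ ≡ 17 (mod 37), so λ ≡ 21.
  x = λ² - 18 - 5 = 441 - 23 ≡ 11; y = λ·(18 - 11) - 1 ≡ 35. → (11, 35)
4G: (11, 35) + (5, 24). λ = (24 - 35)/(5 - 11) ≡ 26/31 mod 37. 31⁻¹ ≡ 6 (mod 37), so λ ≡ 8.
  x = λ² - 11 - 5 = 64 - 16 ≡ 11; y = λ·(11 - 11) - 35 ≡ 2. → (11, 2)
5G: (11, 2) + (5, 24). λ = (24 - 2)/(5 - 11) ≡ 22/31 mod 37. 31⁻¹ ≡ 6 (mod 37) since 31·6 = 186 ≡ 1, so λ ≡ 21.
  x = λ² - 11 - 5 = 441 - 16 ≡ 18; y = λ·(11 - 18) - 2 ≡ 36. → (18, 36)
6G: (18, 36) + (5, 24). λ = (24 - 36)/(5 - 18) ≡ 25/24 mod 37. 24⁻¹ ≡ 17 (mod 37) since 24·17 = 408 ≡ 1, so λ ≡ 18.
  x = λ² - 18 - 5 = 324 - 23 ≡ 5; y = λ·(18 - 5) - 36 ≡ 13. → (5, 13)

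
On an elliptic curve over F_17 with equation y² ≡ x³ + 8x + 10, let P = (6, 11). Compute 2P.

tangent at (6, 11): λ = (3·6² + 8)/(2·11) ≡ 14/5. 5⁻¹ ≡ 7 (mod 17), so λ ≡ 14·7 ≡ 13.
  x = λ² - 6 - 6 = 169 - 12 ≡ 4; y = λ·(6 - 4) - 11 ≡ 15. → (4, 15)

(4, 15)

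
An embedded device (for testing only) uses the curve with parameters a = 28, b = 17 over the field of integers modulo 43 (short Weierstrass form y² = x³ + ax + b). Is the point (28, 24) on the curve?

no

y² = 24² ≡ 17; x³ + 28x + 17 = 22753 ≡ 6 (mod 43). 17 ≠ 6.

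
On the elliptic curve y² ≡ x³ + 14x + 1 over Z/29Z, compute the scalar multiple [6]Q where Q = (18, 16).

Double-and-add on 6 = (110)₂. Start with Q = (18, 16) for the leading 1-bit.
double: tangent at (18, 16): λ = (3·18² + 14)/(2·16) ≡ 0/3. 3⁻¹ ≡ 10 (mod 29) since 3·10 = 30 ≡ 1, so λ ≡ 0·10 ≡ 0.
  x = λ² - 18 - 18 = 0 - 36 ≡ 22; y = λ·(18 - 22) - 16 ≡ 13. → (22, 13)
add Q: (22, 13) + (18, 16). λ = (16 - 13)/(18 - 22) ≡ 3/25 mod 29. 25⁻¹ ≡ 7 (mod 29), so λ ≡ 21.
  x = λ² - 22 - 18 = 441 - 40 ≡ 24; y = λ·(22 - 24) - 13 ≡ 3. → (24, 3)
double: tangent at (24, 3): λ = (3·24² + 14)/(2·3) ≡ 2/6. 6⁻¹ ≡ 5 (mod 29), so λ ≡ 2·5 ≡ 10.
  x = λ² - 24 - 24 = 100 - 48 ≡ 23; y = λ·(24 - 23) - 3 ≡ 7. → (23, 7)

(23, 7)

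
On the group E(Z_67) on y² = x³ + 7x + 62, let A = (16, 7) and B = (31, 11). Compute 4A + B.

(38, 27)

First 4A:
Double-and-add on 4 = (100)₂. Start with A = (16, 7) for the leading 1-bit.
double: tangent at (16, 7): λ = (3·16² + 7)/(2·7) ≡ 38/14. 14⁻¹ ≡ 24 (mod 67), so λ ≡ 38·24 ≡ 41.
  x = λ² - 16 - 16 = 1681 - 32 ≡ 41; y = λ·(16 - 41) - 7 ≡ 40. → (41, 40)
double: tangent at (41, 40): λ = (3·41² + 7)/(2·40) ≡ 25/13. 13⁻¹ ≡ 31 (mod 67), so λ ≡ 25·31 ≡ 38.
  x = λ² - 41 - 41 = 1444 - 82 ≡ 22; y = λ·(41 - 22) - 40 ≡ 12. → (22, 12)
4A = (22, 12).
Finally 4A + B:
(22, 12) + (31, 11). λ = (11 - 12)/(31 - 22) ≡ 66/9 mod 67. 9⁻¹ ≡ 15 (mod 67), so λ ≡ 52.
  x = λ² - 22 - 31 = 2704 - 53 ≡ 38; y = λ·(22 - 38) - 12 ≡ 27. → (38, 27)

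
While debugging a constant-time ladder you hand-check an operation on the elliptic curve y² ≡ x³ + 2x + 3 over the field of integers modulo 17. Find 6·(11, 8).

Write G = (11, 8).
Double-and-add on 6 = (110)₂. Start with G = (11, 8) for the leading 1-bit.
double: tangent at (11, 8): λ = (3·11² + 2)/(2·8) ≡ 8/16. 16⁻¹ ≡ 16 (mod 17), so λ ≡ 8·16 ≡ 9.
  x = λ² - 11 - 11 = 81 - 22 ≡ 8; y = λ·(11 - 8) - 8 ≡ 2. → (8, 2)
add G: (8, 2) + (11, 8). λ = (8 - 2)/(11 - 8) ≡ 6/3 mod 17. 3⁻¹ ≡ 6 (mod 17) since 3·6 = 18 ≡ 1, so λ ≡ 2.
  x = λ² - 8 - 11 = 4 - 19 ≡ 2; y = λ·(8 - 2) - 2 ≡ 10. → (2, 10)
double: tangent at (2, 10): λ = (3·2² + 2)/(2·10) ≡ 14/3. 3⁻¹ ≡ 6 (mod 17), so λ ≡ 14·6 ≡ 16.
  x = λ² - 2 - 2 = 256 - 4 ≡ 14; y = λ·(2 - 14) - 10 ≡ 2. → (14, 2)

(14, 2)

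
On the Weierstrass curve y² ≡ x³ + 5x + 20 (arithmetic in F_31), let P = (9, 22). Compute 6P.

Repeated addition: build up to 6P.
2P: tangent at (9, 22): λ = (3·9² + 5)/(2·22) ≡ 0/13. 13⁻¹ ≡ 12 (mod 31) since 13·12 = 156 ≡ 1, so λ ≡ 0·12 ≡ 0.
  x = λ² - 9 - 9 = 0 - 18 ≡ 13; y = λ·(9 - 13) - 22 ≡ 9. → (13, 9)
3P: (13, 9) + (9, 22). λ = (22 - 9)/(9 - 13) ≡ 13/27 mod 31. 27⁻¹ ≡ 23 (mod 31) since 27·23 = 621 ≡ 1, so λ ≡ 20.
  x = λ² - 13 - 9 = 400 - 22 ≡ 6; y = λ·(13 - 6) - 9 ≡ 7. → (6, 7)
4P: (6, 7) + (9, 22). λ = (22 - 7)/(9 - 6) ≡ 15/3 mod 31. 3⁻¹ ≡ 21 (mod 31) since 3·21 = 63 ≡ 1, so λ ≡ 5.
  x = λ² - 6 - 9 = 25 - 15 ≡ 10; y = λ·(6 - 10) - 7 ≡ 4. → (10, 4)
5P: (10, 4) + (9, 22). λ = (22 - 4)/(9 - 10) ≡ 18/30 mod 31. 30⁻¹ ≡ 30 (mod 31) since 30·30 = 900 ≡ 1, so λ ≡ 13.
  x = λ² - 10 - 9 = 169 - 19 ≡ 26; y = λ·(10 - 26) - 4 ≡ 5. → (26, 5)
6P: (26, 5) + (9, 22). λ = (22 - 5)/(9 - 26) ≡ 17/14 mod 31. 14⁻¹ ≡ 20 (mod 31), so λ ≡ 30.
  x = λ² - 26 - 9 = 900 - 35 ≡ 28; y = λ·(26 - 28) - 5 ≡ 28. → (28, 28)

(28, 28)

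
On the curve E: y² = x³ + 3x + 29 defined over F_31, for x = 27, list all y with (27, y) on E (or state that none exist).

none

x³ + 3x + 29 = 19793 ≡ 15 (mod 31).
15 is a non-residue mod 31; no y exists.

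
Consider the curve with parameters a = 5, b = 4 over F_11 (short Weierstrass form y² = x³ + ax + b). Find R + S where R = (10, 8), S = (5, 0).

(10, 8) + (5, 0). λ = (0 - 8)/(5 - 10) ≡ 3/6 mod 11. 6⁻¹ ≡ 2 (mod 11) since 6·2 = 12 ≡ 1, so λ ≡ 6.
  x = λ² - 10 - 5 = 36 - 15 ≡ 10; y = λ·(10 - 10) - 8 ≡ 3. → (10, 3)

(10, 3)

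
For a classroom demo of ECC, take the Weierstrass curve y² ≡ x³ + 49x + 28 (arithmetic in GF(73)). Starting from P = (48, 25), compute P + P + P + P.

(61, 11)

Repeated addition: build up to 4P.
2P: tangent at (48, 25): λ = (3·48² + 49)/(2·25) ≡ 26/50. 50⁻¹ ≡ 19 (mod 73), so λ ≡ 26·19 ≡ 56.
  x = λ² - 48 - 48 = 3136 - 96 ≡ 47; y = λ·(48 - 47) - 25 ≡ 31. → (47, 31)
3P: (47, 31) + (48, 25). λ = (25 - 31)/(48 - 47) ≡ 67/1 mod 73. 1⁻¹ ≡ 1 (mod 73), so λ ≡ 67.
  x = λ² - 47 - 48 = 4489 - 95 ≡ 14; y = λ·(47 - 14) - 31 ≡ 63. → (14, 63)
4P: (14, 63) + (48, 25). λ = (25 - 63)/(48 - 14) ≡ 35/34 mod 73. 34⁻¹ ≡ 58 (mod 73), so λ ≡ 59.
  x = λ² - 14 - 48 = 3481 - 62 ≡ 61; y = λ·(14 - 61) - 63 ≡ 11. → (61, 11)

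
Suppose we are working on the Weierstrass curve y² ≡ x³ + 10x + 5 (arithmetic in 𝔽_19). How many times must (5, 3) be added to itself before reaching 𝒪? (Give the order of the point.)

2P: tangent at (5, 3): λ = (3·5² + 10)/(2·3) ≡ 9/6. 6⁻¹ ≡ 16 (mod 19), so λ ≡ 9·16 ≡ 11.
  x = λ² - 5 - 5 = 121 - 10 ≡ 16; y = λ·(5 - 16) - 3 ≡ 9. → (16, 9)
3P: (16, 9) + (5, 3). λ = (3 - 9)/(5 - 16) ≡ 13/8 mod 19. 8⁻¹ ≡ 12 (mod 19) since 8·12 = 96 ≡ 1, so λ ≡ 4.
  x = λ² - 16 - 5 = 16 - 21 ≡ 14; y = λ·(16 - 14) - 9 ≡ 18. → (14, 18)
4P: (14, 18) + (5, 3). λ = (3 - 18)/(5 - 14) ≡ 4/10 mod 19. 10⁻¹ ≡ 2 (mod 19), so λ ≡ 8.
  x = λ² - 14 - 5 = 64 - 19 ≡ 7; y = λ·(14 - 7) - 18 ≡ 0. → (7, 0)
5P: (7, 0) + (5, 3). λ = (3 - 0)/(5 - 7) ≡ 3/17 mod 19. 17⁻¹ ≡ 9 (mod 19) since 17·9 = 153 ≡ 1, so λ ≡ 8.
  x = λ² - 7 - 5 = 64 - 12 ≡ 14; y = λ·(7 - 14) - 0 ≡ 1. → (14, 1)
6P: (14, 1) + (5, 3). λ = (3 - 1)/(5 - 14) ≡ 2/10 mod 19. 10⁻¹ ≡ 2 (mod 19) since 10·2 = 20 ≡ 1, so λ ≡ 4.
  x = λ² - 14 - 5 = 16 - 19 ≡ 16; y = λ·(14 - 16) - 1 ≡ 10. → (16, 10)
7P: (16, 10) + (5, 3). λ = (3 - 10)/(5 - 16) ≡ 12/8 mod 19. 8⁻¹ ≡ 12 (mod 19) since 8·12 = 96 ≡ 1, so λ ≡ 11.
  x = λ² - 16 - 5 = 121 - 21 ≡ 5; y = λ·(16 - 5) - 10 ≡ 16. → (5, 16)
8P: (5, 16) + (5, 3): same x and y₁ ≡ -y₂, so the sum is 𝒪.
8P = 𝒪, so the order is 8.

8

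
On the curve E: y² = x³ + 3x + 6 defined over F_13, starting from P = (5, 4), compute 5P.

Repeated addition: build up to 5P.
2P: tangent at (5, 4): λ = (3·5² + 3)/(2·4) ≡ 0/8. 8⁻¹ ≡ 5 (mod 13), so λ ≡ 0·5 ≡ 0.
  x = λ² - 5 - 5 = 0 - 10 ≡ 3; y = λ·(5 - 3) - 4 ≡ 9. → (3, 9)
3P: (3, 9) + (5, 4). λ = (4 - 9)/(5 - 3) ≡ 8/2 mod 13. 2⁻¹ ≡ 7 (mod 13), so λ ≡ 4.
  x = λ² - 3 - 5 = 16 - 8 ≡ 8; y = λ·(3 - 8) - 9 ≡ 10. → (8, 10)
4P: (8, 10) + (5, 4). λ = (4 - 10)/(5 - 8) ≡ 7/10 mod 13. 10⁻¹ ≡ 4 (mod 13), so λ ≡ 2.
  x = λ² - 8 - 5 = 4 - 13 ≡ 4; y = λ·(8 - 4) - 10 ≡ 11. → (4, 11)
5P: (4, 11) + (5, 4). λ = (4 - 11)/(5 - 4) ≡ 6/1 mod 13. 1⁻¹ ≡ 1 (mod 13), so λ ≡ 6.
  x = λ² - 4 - 5 = 36 - 9 ≡ 1; y = λ·(4 - 1) - 11 ≡ 7. → (1, 7)

(1, 7)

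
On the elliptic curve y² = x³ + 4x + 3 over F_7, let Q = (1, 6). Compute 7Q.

Double-and-add on 7 = (111)₂. Start with Q = (1, 6) for the leading 1-bit.
double: tangent at (1, 6): λ = (3·1² + 4)/(2·6) ≡ 0/5. 5⁻¹ ≡ 3 (mod 7), so λ ≡ 0·3 ≡ 0.
  x = λ² - 1 - 1 = 0 - 2 ≡ 5; y = λ·(1 - 5) - 6 ≡ 1. → (5, 1)
add Q: (5, 1) + (1, 6). λ = (6 - 1)/(1 - 5) ≡ 5/3 mod 7. 3⁻¹ ≡ 5 (mod 7), so λ ≡ 4.
  x = λ² - 5 - 1 = 16 - 6 ≡ 3; y = λ·(5 - 3) - 1 ≡ 0. → (3, 0)
double: (3, 0) + (3, 0): same x and y₁ ≡ -y₂, so the sum is 𝒪.
add Q: 𝒪 + (1, 6) = (1, 6) (identity).

(1, 6)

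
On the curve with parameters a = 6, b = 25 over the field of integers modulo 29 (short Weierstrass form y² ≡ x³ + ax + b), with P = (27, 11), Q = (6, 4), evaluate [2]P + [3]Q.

First 2P:
Repeated addition: build up to 2P.
2P: tangent at (27, 11): λ = (3·27² + 6)/(2·11) ≡ 18/22. 22⁻¹ ≡ 4 (mod 29), so λ ≡ 18·4 ≡ 14.
  x = λ² - 27 - 27 = 196 - 54 ≡ 26; y = λ·(27 - 26) - 11 ≡ 3. → (26, 3)
2P = (26, 3).
Next 3Q:
Repeated addition: build up to 3Q.
2Q: tangent at (6, 4): λ = (3·6² + 6)/(2·4) ≡ 27/8. 8⁻¹ ≡ 11 (mod 29), so λ ≡ 27·11 ≡ 7.
  x = λ² - 6 - 6 = 49 - 12 ≡ 8; y = λ·(6 - 8) - 4 ≡ 11. → (8, 11)
3Q: (8, 11) + (6, 4). λ = (4 - 11)/(6 - 8) ≡ 22/27 mod 29. 27⁻¹ ≡ 14 (mod 29) since 27·14 = 378 ≡ 1, so λ ≡ 18.
  x = λ² - 8 - 6 = 324 - 14 ≡ 20; y = λ·(8 - 20) - 11 ≡ 5. → (20, 5)
3Q = (20, 5).
Finally 2P + 3Q:
(26, 3) + (20, 5). λ = (5 - 3)/(20 - 26) ≡ 2/23 mod 29. 23⁻¹ ≡ 24 (mod 29), so λ ≡ 19.
  x = λ² - 26 - 20 = 361 - 46 ≡ 25; y = λ·(26 - 25) - 3 ≡ 16. → (25, 16)

(25, 16)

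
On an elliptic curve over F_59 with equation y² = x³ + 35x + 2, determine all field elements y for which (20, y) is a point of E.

x³ + 35x + 2 = 8702 ≡ 29 (mod 59).
Square roots of 29 mod 59: 18 and 41 (since 18² = 324 ≡ 29).

18, 41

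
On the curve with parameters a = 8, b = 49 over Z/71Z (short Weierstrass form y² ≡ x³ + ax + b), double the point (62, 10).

(28, 12)

tangent at (62, 10): λ = (3·62² + 8)/(2·10) ≡ 38/20. 20⁻¹ ≡ 32 (mod 71), so λ ≡ 38·32 ≡ 9.
  x = λ² - 62 - 62 = 81 - 124 ≡ 28; y = λ·(62 - 28) - 10 ≡ 12. → (28, 12)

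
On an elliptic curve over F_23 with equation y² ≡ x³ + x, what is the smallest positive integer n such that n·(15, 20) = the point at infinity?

2P: tangent at (15, 20): λ = (3·15² + 1)/(2·20) ≡ 9/17. 17⁻¹ ≡ 19 (mod 23) since 17·19 = 323 ≡ 1, so λ ≡ 9·19 ≡ 10.
  x = λ² - 15 - 15 = 100 - 30 ≡ 1; y = λ·(15 - 1) - 20 ≡ 5. → (1, 5)
3P: (1, 5) + (15, 20). λ = (20 - 5)/(15 - 1) ≡ 15/14 mod 23. 14⁻¹ ≡ 5 (mod 23), so λ ≡ 6.
  x = λ² - 1 - 15 = 36 - 16 ≡ 20; y = λ·(1 - 20) - 5 ≡ 19. → (20, 19)
4P: (20, 19) + (15, 20). λ = (20 - 19)/(15 - 20) ≡ 1/18 mod 23. 18⁻¹ ≡ 9 (mod 23), so λ ≡ 9.
  x = λ² - 20 - 15 = 81 - 35 ≡ 0; y = λ·(20 - 0) - 19 ≡ 0. → (0, 0)
5P: (0, 0) + (15, 20). λ = (20 - 0)/(15 - 0) ≡ 20/15 mod 23. 15⁻¹ ≡ 20 (mod 23) since 15·20 = 300 ≡ 1, so λ ≡ 9.
  x = λ² - 0 - 15 = 81 - 15 ≡ 20; y = λ·(0 - 20) - 0 ≡ 4. → (20, 4)
6P: (20, 4) + (15, 20). λ = (20 - 4)/(15 - 20) ≡ 16/18 mod 23. 18⁻¹ ≡ 9 (mod 23) since 18·9 = 162 ≡ 1, so λ ≡ 6.
  x = λ² - 20 - 15 = 36 - 35 ≡ 1; y = λ·(20 - 1) - 4 ≡ 18. → (1, 18)
7P: (1, 18) + (15, 20). λ = (20 - 18)/(15 - 1) ≡ 2/14 mod 23. 14⁻¹ ≡ 5 (mod 23) since 14·5 = 70 ≡ 1, so λ ≡ 10.
  x = λ² - 1 - 15 = 100 - 16 ≡ 15; y = λ·(1 - 15) - 18 ≡ 3. → (15, 3)
8P: (15, 3) + (15, 20): same x and y₁ ≡ -y₂, so the sum is the point at infinity.
8P = the point at infinity, so the order is 8.

8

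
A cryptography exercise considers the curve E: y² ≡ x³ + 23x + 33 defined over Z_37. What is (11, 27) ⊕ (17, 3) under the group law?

(11, 27) + (17, 3). λ = (3 - 27)/(17 - 11) ≡ 13/6 mod 37. 6⁻¹ ≡ 31 (mod 37), so λ ≡ 33.
  x = λ² - 11 - 17 = 1089 - 28 ≡ 25; y = λ·(11 - 25) - 27 ≡ 29. → (25, 29)

(25, 29)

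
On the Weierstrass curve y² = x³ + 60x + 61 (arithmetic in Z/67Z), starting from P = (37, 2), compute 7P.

Double-and-add on 7 = (111)₂. Start with P = (37, 2) for the leading 1-bit.
double: tangent at (37, 2): λ = (3·37² + 60)/(2·2) ≡ 13/4. 4⁻¹ ≡ 17 (mod 67), so λ ≡ 13·17 ≡ 20.
  x = λ² - 37 - 37 = 400 - 74 ≡ 58; y = λ·(37 - 58) - 2 ≡ 47. → (58, 47)
add P: (58, 47) + (37, 2). λ = (2 - 47)/(37 - 58) ≡ 22/46 mod 67. 46⁻¹ ≡ 51 (mod 67) since 46·51 = 2346 ≡ 1, so λ ≡ 50.
  x = λ² - 58 - 37 = 2500 - 95 ≡ 60; y = λ·(58 - 60) - 47 ≡ 54. → (60, 54)
double: tangent at (60, 54): λ = (3·60² + 60)/(2·54) ≡ 6/41. 41⁻¹ ≡ 18 (mod 67) since 41·18 = 738 ≡ 1, so λ ≡ 6·18 ≡ 41.
  x = λ² - 60 - 60 = 1681 - 120 ≡ 20; y = λ·(60 - 20) - 54 ≡ 45. → (20, 45)
add P: (20, 45) + (37, 2). λ = (2 - 45)/(37 - 20) ≡ 24/17 mod 67. 17⁻¹ ≡ 4 (mod 67) since 17·4 = 68 ≡ 1, so λ ≡ 29.
  x = λ² - 20 - 37 = 841 - 57 ≡ 47; y = λ·(20 - 47) - 45 ≡ 43. → (47, 43)

(47, 43)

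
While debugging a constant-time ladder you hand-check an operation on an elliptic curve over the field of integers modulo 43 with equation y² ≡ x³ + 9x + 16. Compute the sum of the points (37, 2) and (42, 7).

(8, 27)

(37, 2) + (42, 7). λ = (7 - 2)/(42 - 37) ≡ 5/5 mod 43. 5⁻¹ ≡ 26 (mod 43), so λ ≡ 1.
  x = λ² - 37 - 42 = 1 - 79 ≡ 8; y = λ·(37 - 8) - 2 ≡ 27. → (8, 27)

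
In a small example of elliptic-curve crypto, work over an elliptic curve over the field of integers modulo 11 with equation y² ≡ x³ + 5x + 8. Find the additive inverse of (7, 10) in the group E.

(7, 1)

-(7, 10) = (7, -10 mod 11) = (7, 1).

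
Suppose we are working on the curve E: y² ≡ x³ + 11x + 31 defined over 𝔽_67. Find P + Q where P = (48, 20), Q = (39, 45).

(39, 22)

(48, 20) + (39, 45). λ = (45 - 20)/(39 - 48) ≡ 25/58 mod 67. 58⁻¹ ≡ 52 (mod 67), so λ ≡ 27.
  x = λ² - 48 - 39 = 729 - 87 ≡ 39; y = λ·(48 - 39) - 20 ≡ 22. → (39, 22)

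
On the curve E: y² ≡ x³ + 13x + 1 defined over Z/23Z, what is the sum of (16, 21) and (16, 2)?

O

The two points share x = 16 and their y-coordinates satisfy 21 + 2 ≡ 0 (mod 23), so they are inverses. Their sum is O.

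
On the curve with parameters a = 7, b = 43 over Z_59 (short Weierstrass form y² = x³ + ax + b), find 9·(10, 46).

Write P = (10, 46).
Repeated addition: build up to 9P.
2P: tangent at (10, 46): λ = (3·10² + 7)/(2·46) ≡ 12/33. 33⁻¹ ≡ 34 (mod 59), so λ ≡ 12·34 ≡ 54.
  x = λ² - 10 - 10 = 2916 - 20 ≡ 5; y = λ·(10 - 5) - 46 ≡ 47. → (5, 47)
3P: (5, 47) + (10, 46). λ = (46 - 47)/(10 - 5) ≡ 58/5 mod 59. 5⁻¹ ≡ 12 (mod 59), so λ ≡ 47.
  x = λ² - 5 - 10 = 2209 - 15 ≡ 11; y = λ·(5 - 11) - 47 ≡ 25. → (11, 25)
4P: (11, 25) + (10, 46). λ = (46 - 25)/(10 - 11) ≡ 21/58 mod 59. 58⁻¹ ≡ 58 (mod 59), so λ ≡ 38.
  x = λ² - 11 - 10 = 1444 - 21 ≡ 7; y = λ·(11 - 7) - 25 ≡ 9. → (7, 9)
5P: (7, 9) + (10, 46). λ = (46 - 9)/(10 - 7) ≡ 37/3 mod 59. 3⁻¹ ≡ 20 (mod 59) since 3·20 = 60 ≡ 1, so λ ≡ 32.
  x = λ² - 7 - 10 = 1024 - 17 ≡ 4; y = λ·(7 - 4) - 9 ≡ 28. → (4, 28)
6P: (4, 28) + (10, 46). λ = (46 - 28)/(10 - 4) ≡ 18/6 mod 59. 6⁻¹ ≡ 10 (mod 59) since 6·10 = 60 ≡ 1, so λ ≡ 3.
  x = λ² - 4 - 10 = 9 - 14 ≡ 54; y = λ·(4 - 54) - 28 ≡ 58. → (54, 58)
7P: (54, 58) + (10, 46). λ = (46 - 58)/(10 - 54) ≡ 47/15 mod 59. 15⁻¹ ≡ 4 (mod 59) since 15·4 = 60 ≡ 1, so λ ≡ 11.
  x = λ² - 54 - 10 = 121 - 64 ≡ 57; y = λ·(54 - 57) - 58 ≡ 27. → (57, 27)
8P: (57, 27) + (10, 46). λ = (46 - 27)/(10 - 57) ≡ 19/12 mod 59. 12⁻¹ ≡ 5 (mod 59) since 12·5 = 60 ≡ 1, so λ ≡ 36.
  x = λ² - 57 - 10 = 1296 - 67 ≡ 49; y = λ·(57 - 49) - 27 ≡ 25. → (49, 25)
9P: (49, 25) + (10, 46). λ = (46 - 25)/(10 - 49) ≡ 21/20 mod 59. 20⁻¹ ≡ 3 (mod 59), so λ ≡ 4.
  x = λ² - 49 - 10 = 16 - 59 ≡ 16; y = λ·(49 - 16) - 25 ≡ 48. → (16, 48)

(16, 48)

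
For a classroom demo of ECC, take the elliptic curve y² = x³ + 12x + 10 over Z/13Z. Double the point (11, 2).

tangent at (11, 2): λ = (3·11² + 12)/(2·2) ≡ 11/4. 4⁻¹ ≡ 10 (mod 13), so λ ≡ 11·10 ≡ 6.
  x = λ² - 11 - 11 = 36 - 22 ≡ 1; y = λ·(11 - 1) - 2 ≡ 6. → (1, 6)

(1, 6)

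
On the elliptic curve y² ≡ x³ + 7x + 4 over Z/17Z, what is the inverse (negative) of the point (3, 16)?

-(3, 16) = (3, -16 mod 17) = (3, 1).

(3, 1)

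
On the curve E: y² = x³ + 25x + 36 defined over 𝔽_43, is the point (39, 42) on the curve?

y² = 42² ≡ 1; x³ + 25x + 36 = 60330 ≡ 1 (mod 43). 1 = 1.

yes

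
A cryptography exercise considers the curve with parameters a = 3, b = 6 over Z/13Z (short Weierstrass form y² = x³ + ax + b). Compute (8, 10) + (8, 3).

The two points share x = 8 and their y-coordinates satisfy 10 + 3 ≡ 0 (mod 13), so they are inverses. Their sum is the point at infinity.

O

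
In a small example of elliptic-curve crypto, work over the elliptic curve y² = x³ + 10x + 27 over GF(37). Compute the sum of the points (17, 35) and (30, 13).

(6, 9)

(17, 35) + (30, 13). λ = (13 - 35)/(30 - 17) ≡ 15/13 mod 37. 13⁻¹ ≡ 20 (mod 37), so λ ≡ 4.
  x = λ² - 17 - 30 = 16 - 47 ≡ 6; y = λ·(17 - 6) - 35 ≡ 9. → (6, 9)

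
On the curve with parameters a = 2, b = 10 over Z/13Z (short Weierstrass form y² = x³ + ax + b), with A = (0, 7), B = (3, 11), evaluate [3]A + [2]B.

O

First 3A:
Repeated addition: build up to 3A.
2A: tangent at (0, 7): λ = (3·0² + 2)/(2·7) ≡ 2/1. 1⁻¹ ≡ 1 (mod 13) since 1·1 = 1 ≡ 1, so λ ≡ 2·1 ≡ 2.
  x = λ² - 0 - 0 = 4 - 0 ≡ 4; y = λ·(0 - 4) - 7 ≡ 11. → (4, 11)
3A: (4, 11) + (0, 7). λ = (7 - 11)/(0 - 4) ≡ 9/9 mod 13. 9⁻¹ ≡ 3 (mod 13) since 9·3 = 27 ≡ 1, so λ ≡ 1.
  x = λ² - 4 - 0 = 1 - 4 ≡ 10; y = λ·(4 - 10) - 11 ≡ 9. → (10, 9)
3A = (10, 9).
Next 2B:
Repeated addition: build up to 2B.
2B: tangent at (3, 11): λ = (3·3² + 2)/(2·11) ≡ 3/9. 9⁻¹ ≡ 3 (mod 13), so λ ≡ 3·3 ≡ 9.
  x = λ² - 3 - 3 = 81 - 6 ≡ 10; y = λ·(3 - 10) - 11 ≡ 4. → (10, 4)
2B = (10, 4).
Finally 3A + 2B:
(10, 9) + (10, 4): same x and y₁ ≡ -y₂, so the sum is 𝒪.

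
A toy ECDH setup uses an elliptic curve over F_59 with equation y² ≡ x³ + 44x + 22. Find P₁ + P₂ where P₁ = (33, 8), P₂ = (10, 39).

(37, 41)

(33, 8) + (10, 39). λ = (39 - 8)/(10 - 33) ≡ 31/36 mod 59. 36⁻¹ ≡ 41 (mod 59) since 36·41 = 1476 ≡ 1, so λ ≡ 32.
  x = λ² - 33 - 10 = 1024 - 43 ≡ 37; y = λ·(33 - 37) - 8 ≡ 41. → (37, 41)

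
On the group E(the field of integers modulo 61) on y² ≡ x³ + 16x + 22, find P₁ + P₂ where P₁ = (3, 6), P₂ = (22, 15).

(32, 22)

(3, 6) + (22, 15). λ = (15 - 6)/(22 - 3) ≡ 9/19 mod 61. 19⁻¹ ≡ 45 (mod 61) since 19·45 = 855 ≡ 1, so λ ≡ 39.
  x = λ² - 3 - 22 = 1521 - 25 ≡ 32; y = λ·(3 - 32) - 6 ≡ 22. → (32, 22)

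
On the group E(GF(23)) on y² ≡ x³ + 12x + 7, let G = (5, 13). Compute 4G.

Repeated addition: build up to 4G.
2G: tangent at (5, 13): λ = (3·5² + 12)/(2·13) ≡ 18/3. 3⁻¹ ≡ 8 (mod 23) since 3·8 = 24 ≡ 1, so λ ≡ 18·8 ≡ 6.
  x = λ² - 5 - 5 = 36 - 10 ≡ 3; y = λ·(5 - 3) - 13 ≡ 22. → (3, 22)
3G: (3, 22) + (5, 13). λ = (13 - 22)/(5 - 3) ≡ 14/2 mod 23. 2⁻¹ ≡ 12 (mod 23), so λ ≡ 7.
  x = λ² - 3 - 5 = 49 - 8 ≡ 18; y = λ·(3 - 18) - 22 ≡ 11. → (18, 11)
4G: (18, 11) + (5, 13). λ = (13 - 11)/(5 - 18) ≡ 2/10 mod 23. 10⁻¹ ≡ 7 (mod 23) since 10·7 = 70 ≡ 1, so λ ≡ 14.
  x = λ² - 18 - 5 = 196 - 23 ≡ 12; y = λ·(18 - 12) - 11 ≡ 4. → (12, 4)

(12, 4)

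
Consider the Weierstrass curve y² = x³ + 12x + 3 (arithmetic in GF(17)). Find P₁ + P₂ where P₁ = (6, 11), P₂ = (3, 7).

(6, 6)

(6, 11) + (3, 7). λ = (7 - 11)/(3 - 6) ≡ 13/14 mod 17. 14⁻¹ ≡ 11 (mod 17), so λ ≡ 7.
  x = λ² - 6 - 3 = 49 - 9 ≡ 6; y = λ·(6 - 6) - 11 ≡ 6. → (6, 6)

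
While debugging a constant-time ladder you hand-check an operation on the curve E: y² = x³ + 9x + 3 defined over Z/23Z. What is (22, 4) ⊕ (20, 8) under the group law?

(22, 4) + (20, 8). λ = (8 - 4)/(20 - 22) ≡ 4/21 mod 23. 21⁻¹ ≡ 11 (mod 23) since 21·11 = 231 ≡ 1, so λ ≡ 21.
  x = λ² - 22 - 20 = 441 - 42 ≡ 8; y = λ·(22 - 8) - 4 ≡ 14. → (8, 14)

(8, 14)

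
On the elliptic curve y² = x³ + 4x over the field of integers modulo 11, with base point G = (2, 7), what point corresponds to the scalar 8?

O

Repeated addition: build up to 8G.
2G: tangent at (2, 7): λ = (3·2² + 4)/(2·7) ≡ 5/3. 3⁻¹ ≡ 4 (mod 11) since 3·4 = 12 ≡ 1, so λ ≡ 5·4 ≡ 9.
  x = λ² - 2 - 2 = 81 - 4 ≡ 0; y = λ·(2 - 0) - 7 ≡ 0. → (0, 0)
3G: (0, 0) + (2, 7). λ = (7 - 0)/(2 - 0) ≡ 7/2 mod 11. 2⁻¹ ≡ 6 (mod 11), so λ ≡ 9.
  x = λ² - 0 - 2 = 81 - 2 ≡ 2; y = λ·(0 - 2) - 0 ≡ 4. → (2, 4)
4G: (2, 4) + (2, 7): same x and y₁ ≡ -y₂, so the sum is the point at infinity.
5G: the point at infinity + (2, 7) = (2, 7) (identity).
6G: tangent at (2, 7): λ = (3·2² + 4)/(2·7) ≡ 5/3. 3⁻¹ ≡ 4 (mod 11), so λ ≡ 5·4 ≡ 9.
  x = λ² - 2 - 2 = 81 - 4 ≡ 0; y = λ·(2 - 0) - 7 ≡ 0. → (0, 0)
7G: (0, 0) + (2, 7). λ = (7 - 0)/(2 - 0) ≡ 7/2 mod 11. 2⁻¹ ≡ 6 (mod 11), so λ ≡ 9.
  x = λ² - 0 - 2 = 81 - 2 ≡ 2; y = λ·(0 - 2) - 0 ≡ 4. → (2, 4)
8G: (2, 4) + (2, 7): same x and y₁ ≡ -y₂, so the sum is the point at infinity.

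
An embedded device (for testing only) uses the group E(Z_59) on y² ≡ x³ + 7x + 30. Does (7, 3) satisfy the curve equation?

yes

y² = 3² ≡ 9; x³ + 7x + 30 = 422 ≡ 9 (mod 59). 9 = 9.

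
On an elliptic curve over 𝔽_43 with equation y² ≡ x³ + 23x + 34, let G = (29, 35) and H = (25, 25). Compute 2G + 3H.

First 2G:
Repeated addition: build up to 2G.
2G: tangent at (29, 35): λ = (3·29² + 23)/(2·35) ≡ 9/27. 27⁻¹ ≡ 8 (mod 43) since 27·8 = 216 ≡ 1, so λ ≡ 9·8 ≡ 29.
  x = λ² - 29 - 29 = 841 - 58 ≡ 9; y = λ·(29 - 9) - 35 ≡ 29. → (9, 29)
2G = (9, 29).
Next 3H:
Repeated addition: build up to 3H.
2H: tangent at (25, 25): λ = (3·25² + 23)/(2·25) ≡ 6/7. 7⁻¹ ≡ 37 (mod 43) since 7·37 = 259 ≡ 1, so λ ≡ 6·37 ≡ 7.
  x = λ² - 25 - 25 = 49 - 50 ≡ 42; y = λ·(25 - 42) - 25 ≡ 28. → (42, 28)
3H: (42, 28) + (25, 25). λ = (25 - 28)/(25 - 42) ≡ 40/26 mod 43. 26⁻¹ ≡ 5 (mod 43), so λ ≡ 28.
  x = λ² - 42 - 25 = 784 - 67 ≡ 29; y = λ·(42 - 29) - 28 ≡ 35. → (29, 35)
3H = (29, 35).
Finally 2G + 3H:
(9, 29) + (29, 35). λ = (35 - 29)/(29 - 9) ≡ 6/20 mod 43. 20⁻¹ ≡ 28 (mod 43), so λ ≡ 39.
  x = λ² - 9 - 29 = 1521 - 38 ≡ 21; y = λ·(9 - 21) - 29 ≡ 19. → (21, 19)

(21, 19)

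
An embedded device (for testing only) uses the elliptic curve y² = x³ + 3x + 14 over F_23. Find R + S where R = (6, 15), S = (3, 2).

(6, 15) + (3, 2). λ = (2 - 15)/(3 - 6) ≡ 10/20 mod 23. 20⁻¹ ≡ 15 (mod 23), so λ ≡ 12.
  x = λ² - 6 - 3 = 144 - 9 ≡ 20; y = λ·(6 - 20) - 15 ≡ 1. → (20, 1)

(20, 1)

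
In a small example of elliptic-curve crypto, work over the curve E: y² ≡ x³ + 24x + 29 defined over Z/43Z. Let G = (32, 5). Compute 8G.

(41, 4)

Repeated addition: build up to 8G.
2G: tangent at (32, 5): λ = (3·32² + 24)/(2·5) ≡ 0/10. 10⁻¹ ≡ 13 (mod 43) since 10·13 = 130 ≡ 1, so λ ≡ 0·13 ≡ 0.
  x = λ² - 32 - 32 = 0 - 64 ≡ 22; y = λ·(32 - 22) - 5 ≡ 38. → (22, 38)
3G: (22, 38) + (32, 5). λ = (5 - 38)/(32 - 22) ≡ 10/10 mod 43. 10⁻¹ ≡ 13 (mod 43) since 10·13 = 130 ≡ 1, so λ ≡ 1.
  x = λ² - 22 - 32 = 1 - 54 ≡ 33; y = λ·(22 - 33) - 38 ≡ 37. → (33, 37)
4G: (33, 37) + (32, 5). λ = (5 - 37)/(32 - 33) ≡ 11/42 mod 43. 42⁻¹ ≡ 42 (mod 43), so λ ≡ 32.
  x = λ² - 33 - 32 = 1024 - 65 ≡ 13; y = λ·(33 - 13) - 37 ≡ 1. → (13, 1)
5G: (13, 1) + (32, 5). λ = (5 - 1)/(32 - 13) ≡ 4/19 mod 43. 19⁻¹ ≡ 34 (mod 43), so λ ≡ 7.
  x = λ² - 13 - 32 = 49 - 45 ≡ 4; y = λ·(13 - 4) - 1 ≡ 19. → (4, 19)
6G: (4, 19) + (32, 5). λ = (5 - 19)/(32 - 4) ≡ 29/28 mod 43. 28⁻¹ ≡ 20 (mod 43), so λ ≡ 21.
  x = λ² - 4 - 32 = 441 - 36 ≡ 18; y = λ·(4 - 18) - 19 ≡ 31. → (18, 31)
7G: (18, 31) + (32, 5). λ = (5 - 31)/(32 - 18) ≡ 17/14 mod 43. 14⁻¹ ≡ 40 (mod 43), so λ ≡ 35.
  x = λ² - 18 - 32 = 1225 - 50 ≡ 14; y = λ·(18 - 14) - 31 ≡ 23. → (14, 23)
8G: (14, 23) + (32, 5). λ = (5 - 23)/(32 - 14) ≡ 25/18 mod 43. 18⁻¹ ≡ 12 (mod 43) since 18·12 = 216 ≡ 1, so λ ≡ 42.
  x = λ² - 14 - 32 = 1764 - 46 ≡ 41; y = λ·(14 - 41) - 23 ≡ 4. → (41, 4)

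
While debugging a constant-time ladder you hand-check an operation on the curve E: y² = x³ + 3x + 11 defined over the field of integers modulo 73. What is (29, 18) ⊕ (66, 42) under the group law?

(19, 24)

(29, 18) + (66, 42). λ = (42 - 18)/(66 - 29) ≡ 24/37 mod 73. 37⁻¹ ≡ 2 (mod 73), so λ ≡ 48.
  x = λ² - 29 - 66 = 2304 - 95 ≡ 19; y = λ·(29 - 19) - 18 ≡ 24. → (19, 24)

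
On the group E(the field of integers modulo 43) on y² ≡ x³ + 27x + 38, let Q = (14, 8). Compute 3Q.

(0, 34)

Repeated addition: build up to 3Q.
2Q: tangent at (14, 8): λ = (3·14² + 27)/(2·8) ≡ 13/16. 16⁻¹ ≡ 35 (mod 43) since 16·35 = 560 ≡ 1, so λ ≡ 13·35 ≡ 25.
  x = λ² - 14 - 14 = 625 - 28 ≡ 38; y = λ·(14 - 38) - 8 ≡ 37. → (38, 37)
3Q: (38, 37) + (14, 8). λ = (8 - 37)/(14 - 38) ≡ 14/19 mod 43. 19⁻¹ ≡ 34 (mod 43) since 19·34 = 646 ≡ 1, so λ ≡ 3.
  x = λ² - 38 - 14 = 9 - 52 ≡ 0; y = λ·(38 - 0) - 37 ≡ 34. → (0, 34)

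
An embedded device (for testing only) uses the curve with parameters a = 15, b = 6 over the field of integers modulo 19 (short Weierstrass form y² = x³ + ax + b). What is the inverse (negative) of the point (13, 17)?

-(13, 17) = (13, -17 mod 19) = (13, 2).

(13, 2)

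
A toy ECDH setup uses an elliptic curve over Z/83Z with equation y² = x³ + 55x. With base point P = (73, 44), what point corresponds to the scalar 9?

(53, 63)

Repeated addition: build up to 9P.
2P: tangent at (73, 44): λ = (3·73² + 55)/(2·44) ≡ 23/5. 5⁻¹ ≡ 50 (mod 83), so λ ≡ 23·50 ≡ 71.
  x = λ² - 73 - 73 = 5041 - 146 ≡ 81; y = λ·(73 - 81) - 44 ≡ 52. → (81, 52)
3P: (81, 52) + (73, 44). λ = (44 - 52)/(73 - 81) ≡ 75/75 mod 83. 75⁻¹ ≡ 31 (mod 83) since 75·31 = 2325 ≡ 1, so λ ≡ 1.
  x = λ² - 81 - 73 = 1 - 154 ≡ 13; y = λ·(81 - 13) - 52 ≡ 16. → (13, 16)
4P: (13, 16) + (73, 44). λ = (44 - 16)/(73 - 13) ≡ 28/60 mod 83. 60⁻¹ ≡ 18 (mod 83) since 60·18 = 1080 ≡ 1, so λ ≡ 6.
  x = λ² - 13 - 73 = 36 - 86 ≡ 33; y = λ·(13 - 33) - 16 ≡ 30. → (33, 30)
5P: (33, 30) + (73, 44). λ = (44 - 30)/(73 - 33) ≡ 14/40 mod 83. 40⁻¹ ≡ 27 (mod 83) since 40·27 = 1080 ≡ 1, so λ ≡ 46.
  x = λ² - 33 - 73 = 2116 - 106 ≡ 18; y = λ·(33 - 18) - 30 ≡ 79. → (18, 79)
6P: (18, 79) + (73, 44). λ = (44 - 79)/(73 - 18) ≡ 48/55 mod 83. 55⁻¹ ≡ 80 (mod 83), so λ ≡ 22.
  x = λ² - 18 - 73 = 484 - 91 ≡ 61; y = λ·(18 - 61) - 79 ≡ 54. → (61, 54)
7P: (61, 54) + (73, 44). λ = (44 - 54)/(73 - 61) ≡ 73/12 mod 83. 12⁻¹ ≡ 7 (mod 83) since 12·7 = 84 ≡ 1, so λ ≡ 13.
  x = λ² - 61 - 73 = 169 - 134 ≡ 35; y = λ·(61 - 35) - 54 ≡ 35. → (35, 35)
8P: (35, 35) + (73, 44). λ = (44 - 35)/(73 - 35) ≡ 9/38 mod 83. 38⁻¹ ≡ 59 (mod 83), so λ ≡ 33.
  x = λ² - 35 - 73 = 1089 - 108 ≡ 68; y = λ·(35 - 68) - 35 ≡ 38. → (68, 38)
9P: (68, 38) + (73, 44). λ = (44 - 38)/(73 - 68) ≡ 6/5 mod 83. 5⁻¹ ≡ 50 (mod 83) since 5·50 = 250 ≡ 1, so λ ≡ 51.
  x = λ² - 68 - 73 = 2601 - 141 ≡ 53; y = λ·(68 - 53) - 38 ≡ 63. → (53, 63)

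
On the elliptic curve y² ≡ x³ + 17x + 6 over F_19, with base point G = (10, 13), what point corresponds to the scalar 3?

Repeated addition: build up to 3G.
2G: tangent at (10, 13): λ = (3·10² + 17)/(2·13) ≡ 13/7. 7⁻¹ ≡ 11 (mod 19), so λ ≡ 13·11 ≡ 10.
  x = λ² - 10 - 10 = 100 - 20 ≡ 4; y = λ·(10 - 4) - 13 ≡ 9. → (4, 9)
3G: (4, 9) + (10, 13). λ = (13 - 9)/(10 - 4) ≡ 4/6 mod 19. 6⁻¹ ≡ 16 (mod 19), so λ ≡ 7.
  x = λ² - 4 - 10 = 49 - 14 ≡ 16; y = λ·(4 - 16) - 9 ≡ 2. → (16, 2)

(16, 2)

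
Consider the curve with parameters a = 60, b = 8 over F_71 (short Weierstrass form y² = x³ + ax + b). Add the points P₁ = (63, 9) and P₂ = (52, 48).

(63, 9) + (52, 48). λ = (48 - 9)/(52 - 63) ≡ 39/60 mod 71. 60⁻¹ ≡ 58 (mod 71), so λ ≡ 61.
  x = λ² - 63 - 52 = 3721 - 115 ≡ 56; y = λ·(63 - 56) - 9 ≡ 63. → (56, 63)

(56, 63)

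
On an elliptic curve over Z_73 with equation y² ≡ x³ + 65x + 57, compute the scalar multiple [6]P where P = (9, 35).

(0, 38)

Repeated addition: build up to 6P.
2P: tangent at (9, 35): λ = (3·9² + 65)/(2·35) ≡ 16/70. 70⁻¹ ≡ 24 (mod 73), so λ ≡ 16·24 ≡ 19.
  x = λ² - 9 - 9 = 361 - 18 ≡ 51; y = λ·(9 - 51) - 35 ≡ 43. → (51, 43)
3P: (51, 43) + (9, 35). λ = (35 - 43)/(9 - 51) ≡ 65/31 mod 73. 31⁻¹ ≡ 33 (mod 73), so λ ≡ 28.
  x = λ² - 51 - 9 = 784 - 60 ≡ 67; y = λ·(51 - 67) - 43 ≡ 20. → (67, 20)
4P: (67, 20) + (9, 35). λ = (35 - 20)/(9 - 67) ≡ 15/15 mod 73. 15⁻¹ ≡ 39 (mod 73), so λ ≡ 1.
  x = λ² - 67 - 9 = 1 - 76 ≡ 71; y = λ·(67 - 71) - 20 ≡ 49. → (71, 49)
5P: (71, 49) + (9, 35). λ = (35 - 49)/(9 - 71) ≡ 59/11 mod 73. 11⁻¹ ≡ 20 (mod 73), so λ ≡ 12.
  x = λ² - 71 - 9 = 144 - 80 ≡ 64; y = λ·(71 - 64) - 49 ≡ 35. → (64, 35)
6P: (64, 35) + (9, 35). λ = (35 - 35)/(9 - 64) ≡ 0/18 mod 73. 18⁻¹ ≡ 69 (mod 73), so λ ≡ 0.
  x = λ² - 64 - 9 = 0 - 73 ≡ 0; y = λ·(64 - 0) - 35 ≡ 38. → (0, 38)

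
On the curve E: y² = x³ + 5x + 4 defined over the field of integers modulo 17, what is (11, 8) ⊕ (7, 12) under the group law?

(0, 15)

(11, 8) + (7, 12). λ = (12 - 8)/(7 - 11) ≡ 4/13 mod 17. 13⁻¹ ≡ 4 (mod 17), so λ ≡ 16.
  x = λ² - 11 - 7 = 256 - 18 ≡ 0; y = λ·(11 - 0) - 8 ≡ 15. → (0, 15)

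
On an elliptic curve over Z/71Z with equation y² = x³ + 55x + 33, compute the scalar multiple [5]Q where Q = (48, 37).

(31, 54)

Repeated addition: build up to 5Q.
2Q: tangent at (48, 37): λ = (3·48² + 55)/(2·37) ≡ 9/3. 3⁻¹ ≡ 24 (mod 71) since 3·24 = 72 ≡ 1, so λ ≡ 9·24 ≡ 3.
  x = λ² - 48 - 48 = 9 - 96 ≡ 55; y = λ·(48 - 55) - 37 ≡ 13. → (55, 13)
3Q: (55, 13) + (48, 37). λ = (37 - 13)/(48 - 55) ≡ 24/64 mod 71. 64⁻¹ ≡ 10 (mod 71) since 64·10 = 640 ≡ 1, so λ ≡ 27.
  x = λ² - 55 - 48 = 729 - 103 ≡ 58; y = λ·(55 - 58) - 13 ≡ 48. → (58, 48)
4Q: (58, 48) + (48, 37). λ = (37 - 48)/(48 - 58) ≡ 60/61 mod 71. 61⁻¹ ≡ 7 (mod 71), so λ ≡ 65.
  x = λ² - 58 - 48 = 4225 - 106 ≡ 1; y = λ·(58 - 1) - 48 ≡ 36. → (1, 36)
5Q: (1, 36) + (48, 37). λ = (37 - 36)/(48 - 1) ≡ 1/47 mod 71. 47⁻¹ ≡ 68 (mod 71) since 47·68 = 3196 ≡ 1, so λ ≡ 68.
  x = λ² - 1 - 48 = 4624 - 49 ≡ 31; y = λ·(1 - 31) - 36 ≡ 54. → (31, 54)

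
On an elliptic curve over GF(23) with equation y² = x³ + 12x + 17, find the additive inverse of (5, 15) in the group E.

-(5, 15) = (5, -15 mod 23) = (5, 8).

(5, 8)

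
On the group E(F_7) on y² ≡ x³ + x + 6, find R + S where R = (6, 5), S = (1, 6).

(6, 5) + (1, 6). λ = (6 - 5)/(1 - 6) ≡ 1/2 mod 7. 2⁻¹ ≡ 4 (mod 7), so λ ≡ 4.
  x = λ² - 6 - 1 = 16 - 7 ≡ 2; y = λ·(6 - 2) - 5 ≡ 4. → (2, 4)

(2, 4)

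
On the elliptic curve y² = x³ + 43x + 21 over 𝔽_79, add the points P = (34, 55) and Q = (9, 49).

(76, 55)

(34, 55) + (9, 49). λ = (49 - 55)/(9 - 34) ≡ 73/54 mod 79. 54⁻¹ ≡ 60 (mod 79) since 54·60 = 3240 ≡ 1, so λ ≡ 35.
  x = λ² - 34 - 9 = 1225 - 43 ≡ 76; y = λ·(34 - 76) - 55 ≡ 55. → (76, 55)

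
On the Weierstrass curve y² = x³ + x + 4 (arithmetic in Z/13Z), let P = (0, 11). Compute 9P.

Repeated addition: build up to 9P.
2P: tangent at (0, 11): λ = (3·0² + 1)/(2·11) ≡ 1/9. 9⁻¹ ≡ 3 (mod 13), so λ ≡ 1·3 ≡ 3.
  x = λ² - 0 - 0 = 9 - 0 ≡ 9; y = λ·(0 - 9) - 11 ≡ 1. → (9, 1)
3P: (9, 1) + (0, 11). λ = (11 - 1)/(0 - 9) ≡ 10/4 mod 13. 4⁻¹ ≡ 10 (mod 13) since 4·10 = 40 ≡ 1, so λ ≡ 9.
  x = λ² - 9 - 0 = 81 - 9 ≡ 7; y = λ·(9 - 7) - 1 ≡ 4. → (7, 4)
4P: (7, 4) + (0, 11). λ = (11 - 4)/(0 - 7) ≡ 7/6 mod 13. 6⁻¹ ≡ 11 (mod 13) since 6·11 = 66 ≡ 1, so λ ≡ 12.
  x = λ² - 7 - 0 = 144 - 7 ≡ 7; y = λ·(7 - 7) - 4 ≡ 9. → (7, 9)
5P: (7, 9) + (0, 11). λ = (11 - 9)/(0 - 7) ≡ 2/6 mod 13. 6⁻¹ ≡ 11 (mod 13), so λ ≡ 9.
  x = λ² - 7 - 0 = 81 - 7 ≡ 9; y = λ·(7 - 9) - 9 ≡ 12. → (9, 12)
6P: (9, 12) + (0, 11). λ = (11 - 12)/(0 - 9) ≡ 12/4 mod 13. 4⁻¹ ≡ 10 (mod 13), so λ ≡ 3.
  x = λ² - 9 - 0 = 9 - 9 ≡ 0; y = λ·(9 - 0) - 12 ≡ 2. → (0, 2)
7P: (0, 2) + (0, 11): same x and y₁ ≡ -y₂, so the sum is 𝒪.
8P: 𝒪 + (0, 11) = (0, 11) (identity).
9P: tangent at (0, 11): λ = (3·0² + 1)/(2·11) ≡ 1/9. 9⁻¹ ≡ 3 (mod 13) since 9·3 = 27 ≡ 1, so λ ≡ 1·3 ≡ 3.
  x = λ² - 0 - 0 = 9 - 0 ≡ 9; y = λ·(0 - 9) - 11 ≡ 1. → (9, 1)

(9, 1)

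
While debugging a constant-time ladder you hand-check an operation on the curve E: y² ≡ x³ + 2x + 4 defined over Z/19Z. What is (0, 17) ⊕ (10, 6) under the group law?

(18, 18)

(0, 17) + (10, 6). λ = (6 - 17)/(10 - 0) ≡ 8/10 mod 19. 10⁻¹ ≡ 2 (mod 19), so λ ≡ 16.
  x = λ² - 0 - 10 = 256 - 10 ≡ 18; y = λ·(0 - 18) - 17 ≡ 18. → (18, 18)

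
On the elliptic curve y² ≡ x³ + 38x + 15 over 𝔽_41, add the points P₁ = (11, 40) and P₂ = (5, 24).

(11, 40) + (5, 24). λ = (24 - 40)/(5 - 11) ≡ 25/35 mod 41. 35⁻¹ ≡ 34 (mod 41) since 35·34 = 1190 ≡ 1, so λ ≡ 30.
  x = λ² - 11 - 5 = 900 - 16 ≡ 23; y = λ·(11 - 23) - 40 ≡ 10. → (23, 10)

(23, 10)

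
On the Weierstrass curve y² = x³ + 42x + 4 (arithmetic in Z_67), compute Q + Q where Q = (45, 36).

tangent at (45, 36): λ = (3·45² + 42)/(2·36) ≡ 20/5. 5⁻¹ ≡ 27 (mod 67), so λ ≡ 20·27 ≡ 4.
  x = λ² - 45 - 45 = 16 - 90 ≡ 60; y = λ·(45 - 60) - 36 ≡ 38. → (60, 38)

(60, 38)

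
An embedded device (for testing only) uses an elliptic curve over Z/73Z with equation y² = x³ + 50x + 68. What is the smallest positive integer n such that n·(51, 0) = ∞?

2

2P: (51, 0) + (51, 0): same x and y₁ ≡ -y₂, so the sum is ∞.
2P = ∞, so the order is 2.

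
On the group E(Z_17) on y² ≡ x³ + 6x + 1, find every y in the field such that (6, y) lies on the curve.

x³ + 6x + 1 = 253 ≡ 15 (mod 17).
Square roots of 15 mod 17: 7 and 10 (since 7² = 49 ≡ 15).

7, 10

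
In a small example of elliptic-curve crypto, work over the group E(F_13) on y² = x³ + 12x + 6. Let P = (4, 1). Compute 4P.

(7, 11)

Double-and-add on 4 = (100)₂. Start with P = (4, 1) for the leading 1-bit.
double: tangent at (4, 1): λ = (3·4² + 12)/(2·1) ≡ 8/2. 2⁻¹ ≡ 7 (mod 13) since 2·7 = 14 ≡ 1, so λ ≡ 8·7 ≡ 4.
  x = λ² - 4 - 4 = 16 - 8 ≡ 8; y = λ·(4 - 8) - 1 ≡ 9. → (8, 9)
double: tangent at (8, 9): λ = (3·8² + 12)/(2·9) ≡ 9/5. 5⁻¹ ≡ 8 (mod 13), so λ ≡ 9·8 ≡ 7.
  x = λ² - 8 - 8 = 49 - 16 ≡ 7; y = λ·(8 - 7) - 9 ≡ 11. → (7, 11)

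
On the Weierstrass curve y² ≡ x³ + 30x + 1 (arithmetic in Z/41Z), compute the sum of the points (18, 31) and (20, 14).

(24, 20)

(18, 31) + (20, 14). λ = (14 - 31)/(20 - 18) ≡ 24/2 mod 41. 2⁻¹ ≡ 21 (mod 41), so λ ≡ 12.
  x = λ² - 18 - 20 = 144 - 38 ≡ 24; y = λ·(18 - 24) - 31 ≡ 20. → (24, 20)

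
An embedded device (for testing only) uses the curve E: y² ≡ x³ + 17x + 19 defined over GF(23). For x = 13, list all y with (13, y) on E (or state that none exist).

none

x³ + 17x + 19 = 2437 ≡ 22 (mod 23).
22 is a non-residue mod 23; no y exists.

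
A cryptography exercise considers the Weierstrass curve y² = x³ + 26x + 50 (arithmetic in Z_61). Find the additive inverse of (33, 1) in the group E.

(33, 60)

-(33, 1) = (33, -1 mod 61) = (33, 60).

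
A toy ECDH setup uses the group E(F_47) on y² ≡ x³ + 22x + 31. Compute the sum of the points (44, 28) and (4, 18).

(44, 28) + (4, 18). λ = (18 - 28)/(4 - 44) ≡ 37/7 mod 47. 7⁻¹ ≡ 27 (mod 47), so λ ≡ 12.
  x = λ² - 44 - 4 = 144 - 48 ≡ 2; y = λ·(44 - 2) - 28 ≡ 6. → (2, 6)

(2, 6)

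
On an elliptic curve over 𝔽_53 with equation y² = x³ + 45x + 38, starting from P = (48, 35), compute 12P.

(23, 19)

Double-and-add on 12 = (1100)₂. Start with P = (48, 35) for the leading 1-bit.
double: tangent at (48, 35): λ = (3·48² + 45)/(2·35) ≡ 14/17. 17⁻¹ ≡ 25 (mod 53) since 17·25 = 425 ≡ 1, so λ ≡ 14·25 ≡ 32.
  x = λ² - 48 - 48 = 1024 - 96 ≡ 27; y = λ·(48 - 27) - 35 ≡ 1. → (27, 1)
add P: (27, 1) + (48, 35). λ = (35 - 1)/(48 - 27) ≡ 34/21 mod 53. 21⁻¹ ≡ 48 (mod 53) since 21·48 = 1008 ≡ 1, so λ ≡ 42.
  x = λ² - 27 - 48 = 1764 - 75 ≡ 46; y = λ·(27 - 46) - 1 ≡ 49. → (46, 49)
double: tangent at (46, 49): λ = (3·46² + 45)/(2·49) ≡ 33/45. 45⁻¹ ≡ 33 (mod 53), so λ ≡ 33·33 ≡ 29.
  x = λ² - 46 - 46 = 841 - 92 ≡ 7; y = λ·(46 - 7) - 49 ≡ 22. → (7, 22)
double: tangent at (7, 22): λ = (3·7² + 45)/(2·22) ≡ 33/44. 44⁻¹ ≡ 47 (mod 53) since 44·47 = 2068 ≡ 1, so λ ≡ 33·47 ≡ 14.
  x = λ² - 7 - 7 = 196 - 14 ≡ 23; y = λ·(7 - 23) - 22 ≡ 19. → (23, 19)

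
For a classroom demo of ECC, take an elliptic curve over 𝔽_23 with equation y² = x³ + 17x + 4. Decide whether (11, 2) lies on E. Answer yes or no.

y² = 2² ≡ 4; x³ + 17x + 4 = 1522 ≡ 4 (mod 23). 4 = 4.

yes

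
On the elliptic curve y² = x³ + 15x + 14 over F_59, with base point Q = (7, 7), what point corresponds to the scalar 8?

Double-and-add on 8 = (1000)₂. Start with Q = (7, 7) for the leading 1-bit.
double: tangent at (7, 7): λ = (3·7² + 15)/(2·7) ≡ 44/14. 14⁻¹ ≡ 38 (mod 59) since 14·38 = 532 ≡ 1, so λ ≡ 44·38 ≡ 20.
  x = λ² - 7 - 7 = 400 - 14 ≡ 32; y = λ·(7 - 32) - 7 ≡ 24. → (32, 24)
double: tangent at (32, 24): λ = (3·32² + 15)/(2·24) ≡ 19/48. 48⁻¹ ≡ 16 (mod 59) since 48·16 = 768 ≡ 1, so λ ≡ 19·16 ≡ 9.
  x = λ² - 32 - 32 = 81 - 64 ≡ 17; y = λ·(32 - 17) - 24 ≡ 52. → (17, 52)
double: tangent at (17, 52): λ = (3·17² + 15)/(2·52) ≡ 56/45. 45⁻¹ ≡ 21 (mod 59) since 45·21 = 945 ≡ 1, so λ ≡ 56·21 ≡ 55.
  x = λ² - 17 - 17 = 3025 - 34 ≡ 41; y = λ·(17 - 41) - 52 ≡ 44. → (41, 44)

(41, 44)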